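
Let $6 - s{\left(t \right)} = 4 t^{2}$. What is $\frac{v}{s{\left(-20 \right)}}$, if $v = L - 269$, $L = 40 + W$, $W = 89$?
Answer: $\frac{70}{797} \approx 0.087829$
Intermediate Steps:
$s{\left(t \right)} = 6 - 4 t^{2}$
$L = 129$ ($L = 40 + 89 = 129$)
$v = -140$ ($v = 129 - 269 = -140$)
$\frac{v}{s{\left(-20 \right)}} = - \frac{140}{6 - 4 \left(-20\right)^{2}} = - \frac{140}{6 - 1600} = - \frac{140}{-1594} = \left(-140\right) \left(- \frac{1}{1594}\right) = \frac{70}{797}$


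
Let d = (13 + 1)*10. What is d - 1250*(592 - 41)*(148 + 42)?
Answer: -130862360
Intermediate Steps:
d = 140 (d = 14*10 = 140)
d - 1250*(592 - 41)*(148 + 42) = 140 - 1250*(592 - 41)*(148 + 42) = 140 - 688750*190 = 140 - 1250*104690 = 140 - 130862500 = -130862360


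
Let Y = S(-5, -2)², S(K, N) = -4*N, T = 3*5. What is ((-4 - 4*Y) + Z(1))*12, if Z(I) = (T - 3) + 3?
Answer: -2940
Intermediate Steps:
T = 15
Z(I) = 15 (Z(I) = (15 - 3) + 3 = 12 + 3 = 15)
Y = 64 (Y = (-4*(-2))² = 8² = 64)
((-4 - 4*Y) + Z(1))*12 = ((-4 - 4*64) + 15)*12 = ((-4 - 256) + 15)*12 = (-260 + 15)*12 = -245*12 = -2940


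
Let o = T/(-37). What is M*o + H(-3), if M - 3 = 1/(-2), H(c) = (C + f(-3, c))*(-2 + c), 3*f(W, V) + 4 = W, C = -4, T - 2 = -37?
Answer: 7555/222 ≈ 34.032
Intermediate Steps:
T = -35 (T = 2 - 37 = -35)
f(W, V) = -4/3 + W/3
H(c) = 38/3 - 19*c/3 (H(c) = (-4 + (-4/3 + (⅓)*(-3)))*(-2 + c) = (-4 + (-4/3 - 1))*(-2 + c) = (-4 - 7/3)*(-2 + c) = -19*(-2 + c)/3 = 38/3 - 19*c/3)
M = 5/2 (M = 3 + 1/(-2) = 3 - ½ = 5/2 ≈ 2.5000)
o = 35/37 (o = -35/(-37) = -35*(-1/37) = 35/37 ≈ 0.94595)
M*o + H(-3) = (5/2)*(35/37) + (38/3 - 19/3*(-3)) = 175/74 + (38/3 + 19) = 175/74 + 95/3 = 7555/222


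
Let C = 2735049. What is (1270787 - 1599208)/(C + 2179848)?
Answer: -328421/4914897 ≈ -0.066822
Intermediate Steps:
(1270787 - 1599208)/(C + 2179848) = (1270787 - 1599208)/(2735049 + 2179848) = -328421/4914897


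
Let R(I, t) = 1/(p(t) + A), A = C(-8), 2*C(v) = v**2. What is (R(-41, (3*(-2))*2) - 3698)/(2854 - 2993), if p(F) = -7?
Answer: 92449/3475 ≈ 26.604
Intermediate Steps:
C(v) = v**2/2
A = 32 (A = (1/2)*(-8)**2 = (1/2)*64 = 32)
R(I, t) = 1/25 (R(I, t) = 1/(-7 + 32) = 1/25)
(R(-41, (3*(-2))*2) - 3698)/(2854 - 2993) = (1/25 - 3698)/(2854 - 2993) = -92449/25/(-139) = -92449/25*(-1/139) = 92449/3475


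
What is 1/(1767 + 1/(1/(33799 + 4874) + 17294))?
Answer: 668810863/1181788833594 ≈ 0.00056593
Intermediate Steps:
1/(1767 + 1/(1/(33799 + 4874) + 17294)) = 1/(1767 + 1/(1/38673 + 17294)) = 1/(1767 + 1/(668810863/38673)) = 1/(1767 + 38673/668810863) = 1/(1181788833594/668810863) = 668810863/1181788833594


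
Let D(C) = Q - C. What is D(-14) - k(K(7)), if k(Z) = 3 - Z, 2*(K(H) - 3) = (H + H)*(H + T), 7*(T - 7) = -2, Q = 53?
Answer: 163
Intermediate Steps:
T = 47/7 (T = 7 + (⅐)*(-2) = 7 - 2/7 = 47/7 ≈ 6.7143)
K(H) = 3 + H*(47/7 + H) (K(H) = 3 + ((H + H)*(H + 47/7))/2 = 3 + ((2*H)*(47/7 + H))/2 = 3 + (2*H*(47/7 + H))/2 = 3 + H*(47/7 + H))
D(C) = 53 - C
D(-14) - k(K(7)) = (53 - 1*(-14)) - (3 - (3 + 7² + (47/7)*7)) = (53 + 14) - (3 - (3 + 49 + 47)) = 67 - (3 - 1*99) = 67 - (3 - 99) = 67 - 1*(-96) = 67 + 96 = 163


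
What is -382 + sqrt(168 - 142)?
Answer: -382 + sqrt(26) ≈ -376.90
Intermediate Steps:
-382 + sqrt(168 - 142) = -382 + sqrt(26)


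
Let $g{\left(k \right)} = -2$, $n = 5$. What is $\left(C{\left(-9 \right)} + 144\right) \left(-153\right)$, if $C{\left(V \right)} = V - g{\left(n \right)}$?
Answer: $-20961$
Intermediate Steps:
$C{\left(V \right)} = 2 + V$ ($C{\left(V \right)} = V - -2 = V + 2 = 2 + V$)
$\left(C{\left(-9 \right)} + 144\right) \left(-153\right) = \left(\left(2 - 9\right) + 144\right) \left(-153\right) = \left(-7 + 144\right) \left(-153\right) = 137 \left(-153\right) = -20961$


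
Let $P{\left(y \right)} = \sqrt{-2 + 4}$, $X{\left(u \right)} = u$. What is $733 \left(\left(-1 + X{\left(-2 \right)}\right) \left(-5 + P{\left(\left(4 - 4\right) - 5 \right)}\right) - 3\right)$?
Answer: $8796 - 2199 \sqrt{2} \approx 5686.1$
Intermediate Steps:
$P{\left(y \right)} = \sqrt{2}$
$733 \left(\left(-1 + X{\left(-2 \right)}\right) \left(-5 + P{\left(\left(4 - 4\right) - 5 \right)}\right) - 3\right) = 733 \left(\left(-1 - 2\right) \left(-5 + \sqrt{2}\right) - 3\right) = 733 \left(- 3 \left(-5 + \sqrt{2}\right) - 3\right) = 733 \left(\left(15 - 3 \sqrt{2}\right) - 3\right) = 733 \left(12 - 3 \sqrt{2}\right) = 8796 - 2199 \sqrt{2}$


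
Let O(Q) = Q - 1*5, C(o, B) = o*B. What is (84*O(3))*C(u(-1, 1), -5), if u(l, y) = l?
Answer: -840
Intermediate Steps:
C(o, B) = B*o
O(Q) = -5 + Q (O(Q) = Q - 5 = -5 + Q)
(84*O(3))*C(u(-1, 1), -5) = (84*(-5 + 3))*(-5*(-1)) = (84*(-2))*5 = -168*5 = -840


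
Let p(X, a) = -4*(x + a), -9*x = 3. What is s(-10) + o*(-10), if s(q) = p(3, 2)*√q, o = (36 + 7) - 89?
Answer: 460 - 20*I*√10/3 ≈ 460.0 - 21.082*I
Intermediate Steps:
x = -⅓ (x = -⅑*3 = -⅓ ≈ -0.33333)
o = -46 (o = 43 - 89 = -46)
p(X, a) = 4/3 - 4*a (p(X, a) = -4*(-⅓ + a) = 4/3 - 4*a)
s(q) = -20*√q/3 (s(q) = (4/3 - 4*2)*√q = (4/3 - 8)*√q = -20*√q/3)
s(-10) + o*(-10) = -20*I*√10/3 - 46*(-10) = -20*I*√10/3 + 460 = 460 - 20*I*√10/3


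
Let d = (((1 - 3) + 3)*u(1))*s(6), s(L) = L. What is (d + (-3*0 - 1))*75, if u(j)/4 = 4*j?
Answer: 7125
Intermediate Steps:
u(j) = 16*j (u(j) = 4*(4*j) = 16*j)
d = 96 (d = (((1 - 3) + 3)*(16*1))*6 = ((-2 + 3)*16)*6 = (1*16)*6 = 16*6 = 96)
(d + (-3*0 - 1))*75 = (96 + (-3*0 - 1))*75 = (96 + (0 - 1))*75 = (96 - 1)*75 = 95*75 = 7125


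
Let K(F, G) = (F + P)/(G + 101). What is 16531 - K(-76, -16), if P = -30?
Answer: 1405241/85 ≈ 16532.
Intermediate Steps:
K(F, G) = (-30 + F)/(101 + G) (K(F, G) = (F - 30)/(G + 101) = (-30 + F)/(101 + G))
16531 - K(-76, -16) = 16531 - (-30 - 76)/(101 - 16) = 16531 - (-106)/85 = 16531 - 1*(-106/85) = 16531 + 106/85 = 1405241/85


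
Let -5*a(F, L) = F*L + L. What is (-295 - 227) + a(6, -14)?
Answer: -2512/5 ≈ -502.40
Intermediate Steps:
a(F, L) = -L/5 - F*L/5 (a(F, L) = -(F*L + L)/5 = -(L + F*L)/5 = -L/5 - F*L/5)
(-295 - 227) + a(6, -14) = (-295 - 227) - 1/5*(-14)*(1 + 6) = -522 - 1/5*(-14)*7 = -522 + 98/5 = -2512/5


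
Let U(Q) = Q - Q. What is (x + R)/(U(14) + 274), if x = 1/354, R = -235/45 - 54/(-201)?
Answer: -352265/19496196 ≈ -0.018068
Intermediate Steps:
U(Q) = 0
R = -2987/603 (R = -235*1/45 - 54*(-1/201) = -47/9 + 18/67 = -2987/603 ≈ -4.9536)
x = 1/354 ≈ 0.0028249
(x + R)/(U(14) + 274) = (1/354 - 2987/603)/(0 + 274) = -352265/71154/274 = -352265/71154*1/274 = -352265/19496196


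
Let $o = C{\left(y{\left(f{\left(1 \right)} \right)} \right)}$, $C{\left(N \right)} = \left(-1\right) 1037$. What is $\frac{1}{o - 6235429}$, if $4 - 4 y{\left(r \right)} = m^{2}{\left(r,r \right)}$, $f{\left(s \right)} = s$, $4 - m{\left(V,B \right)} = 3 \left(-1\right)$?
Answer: $- \frac{1}{6236466} \approx -1.6035 \cdot 10^{-7}$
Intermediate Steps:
$m{\left(V,B \right)} = 7$ ($m{\left(V,B \right)} = 4 - 3 \left(-1\right) = 4 - -3 = 4 + 3 = 7$)
$y{\left(r \right)} = - \frac{45}{4}$ ($y{\left(r \right)} = 1 - \frac{7^{2}}{4} = 1 - \frac{49}{4} = - \frac{45}{4}$)
$C{\left(N \right)} = -1037$
$o = -1037$
$\frac{1}{o - 6235429} = \frac{1}{-1037 - 6235429} = \frac{1}{-6236466} = - \frac{1}{6236466}$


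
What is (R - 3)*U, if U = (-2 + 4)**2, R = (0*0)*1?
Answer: -12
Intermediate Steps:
R = 0 (R = 0*1 = 0)
U = 4 (U = 2**2 = 4)
(R - 3)*U = (0 - 3)*4 = -3*4 = -12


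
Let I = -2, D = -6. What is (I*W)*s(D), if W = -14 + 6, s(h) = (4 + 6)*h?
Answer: -960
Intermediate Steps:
s(h) = 10*h
W = -8
(I*W)*s(D) = (-2*(-8))*(10*(-6)) = 16*(-60) = -960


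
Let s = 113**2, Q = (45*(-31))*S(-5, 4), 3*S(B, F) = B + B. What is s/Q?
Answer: 12769/4650 ≈ 2.7460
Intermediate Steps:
S(B, F) = 2*B/3 (S(B, F) = (B + B)/3 = (2*B)/3 = 2*B/3)
Q = 4650 (Q = (45*(-31))*((2/3)*(-5)) = -1395*(-10/3) = 4650)
s = 12769
s/Q = 12769/4650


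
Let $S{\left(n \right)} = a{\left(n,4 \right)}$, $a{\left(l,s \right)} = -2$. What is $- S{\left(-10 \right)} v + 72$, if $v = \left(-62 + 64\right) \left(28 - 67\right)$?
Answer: $-84$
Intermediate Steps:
$S{\left(n \right)} = -2$
$v = -78$ ($v = 2 \left(-39\right) = -78$)
$- S{\left(-10 \right)} v + 72 = \left(-1\right) \left(-2\right) \left(-78\right) + 72 = 2 \left(-78\right) + 72 = -156 + 72 = -84$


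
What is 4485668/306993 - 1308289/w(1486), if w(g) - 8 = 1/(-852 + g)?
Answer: -28290465822406/173041721 ≈ -1.6349e+5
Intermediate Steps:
w(g) = 8 + 1/(-852 + g)
4485668/306993 - 1308289/w(1486) = 4485668/306993 - 1308289*(-852 + 1486)/(-6815 + 8*1486) = 4485668*(1/306993) - 1308289*634/(-6815 + 11888) = 4485668/306993 - 1308289/((1/634)*5073) = 4485668/306993 - 1308289/5073/634 = 4485668/306993 - 1308289*634/5073 = 4485668/306993 - 829455226/5073 = -28290465822406/173041721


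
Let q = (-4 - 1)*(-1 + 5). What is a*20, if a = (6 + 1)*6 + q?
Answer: 440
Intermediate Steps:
q = -20 (q = -5*4 = -20)
a = 22 (a = (6 + 1)*6 - 20 = 7*6 - 20 = 42 - 20 = 22)
a*20 = 22*20 = 440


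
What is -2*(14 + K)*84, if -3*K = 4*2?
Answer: -1904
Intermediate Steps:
K = -8/3 (K = -4*2/3 = -⅓*8 = -8/3 ≈ -2.6667)
-2*(14 + K)*84 = -2*(14 - 8/3)*84 = -2*34/3*84 = -68/3*84 = -1904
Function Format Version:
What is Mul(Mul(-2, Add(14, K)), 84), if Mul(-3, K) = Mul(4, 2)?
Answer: -1904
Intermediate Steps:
K = Rational(-8, 3) (K = Mul(Rational(-1, 3), Mul(4, 2)) = Mul(Rational(-1, 3), 8) = Rational(-8, 3) ≈ -2.6667)
Mul(Mul(-2, Add(14, K)), 84) = Mul(Mul(-2, Add(14, Rational(-8, 3))), 84) = Mul(Mul(-2, Rational(34, 3)), 84) = Mul(Rational(-68, 3), 84) = -1904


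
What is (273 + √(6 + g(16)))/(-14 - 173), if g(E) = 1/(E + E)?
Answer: -273/187 - √386/1496 ≈ -1.4730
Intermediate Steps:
g(E) = 1/(2*E)
(273 + √(6 + g(16)))/(-14 - 173) = (273 + √(6 + (½)/16))/(-14 - 173) = (273 + √(6 + (½)*(1/16)))/(-187) = (273 + √(6 + 1/32))*(-1/187) = (273 + √(193/32))*(-1/187) = (273 + √386/8)*(-1/187) = -273/187 - √386/1496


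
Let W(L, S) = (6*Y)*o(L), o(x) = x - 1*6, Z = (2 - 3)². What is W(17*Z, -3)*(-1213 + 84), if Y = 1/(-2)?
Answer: 37257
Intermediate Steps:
Z = 1 (Z = (-1)² = 1)
o(x) = -6 + x (o(x) = x - 6 = -6 + x)
Y = -½ (Y = 1*(-½) = -½ ≈ -0.50000)
W(L, S) = 18 - 3*L (W(L, S) = (6*(-½))*(-6 + L) = -3*(-6 + L) = 18 - 3*L)
W(17*Z, -3)*(-1213 + 84) = (18 - 51)*(-1213 + 84) = (18 - 3*17)*(-1129) = (18 - 51)*(-1129) = -33*(-1129) = 37257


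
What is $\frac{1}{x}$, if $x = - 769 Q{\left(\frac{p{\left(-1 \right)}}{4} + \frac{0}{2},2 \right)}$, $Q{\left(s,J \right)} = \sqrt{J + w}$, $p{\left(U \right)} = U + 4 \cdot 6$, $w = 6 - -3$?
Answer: $- \frac{\sqrt{11}}{8459} \approx -0.00039208$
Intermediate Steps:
$w = 9$ ($w = 6 + 3 = 9$)
$p{\left(U \right)} = 24 + U$ ($p{\left(U \right)} = U + 24 = 24 + U$)
$Q{\left(s,J \right)} = \sqrt{9 + J}$ ($Q{\left(s,J \right)} = \sqrt{J + 9} = \sqrt{9 + J}$)
$x = - 769 \sqrt{11}$ ($x = - 769 \sqrt{9 + 2} = - 769 \sqrt{11} \approx -2550.5$)
$\frac{1}{x} = \frac{1}{\left(-769\right) \sqrt{11}} = - \frac{\sqrt{11}}{8459}$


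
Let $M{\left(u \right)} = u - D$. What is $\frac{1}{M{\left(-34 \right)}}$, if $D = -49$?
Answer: $\frac{1}{15} \approx 0.066667$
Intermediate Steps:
$M{\left(u \right)} = 49 + u$ ($M{\left(u \right)} = u - -49 = u + 49 = 49 + u$)
$\frac{1}{M{\left(-34 \right)}} = \frac{1}{49 - 34} = \frac{1}{15}$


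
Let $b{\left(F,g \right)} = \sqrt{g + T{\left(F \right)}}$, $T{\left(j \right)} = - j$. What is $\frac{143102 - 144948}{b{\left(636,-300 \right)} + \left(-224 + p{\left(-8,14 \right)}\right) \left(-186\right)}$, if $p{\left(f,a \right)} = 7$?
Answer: $- \frac{6209021}{135757665} + \frac{923 i \sqrt{26}}{135757665} \approx -0.045736 + 3.4668 \cdot 10^{-5} i$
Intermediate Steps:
$b{\left(F,g \right)} = \sqrt{g - F}$
$\frac{143102 - 144948}{b{\left(636,-300 \right)} + \left(-224 + p{\left(-8,14 \right)}\right) \left(-186\right)} = \frac{143102 - 144948}{\sqrt{-300 - 636} + \left(-224 + 7\right) \left(-186\right)} = - \frac{1846}{\sqrt{-300 - 636} - -40362} = - \frac{1846}{\sqrt{-936} + 40362} = - \frac{1846}{6 i \sqrt{26} + 40362} = - \frac{1846}{40362 + 6 i \sqrt{26}}$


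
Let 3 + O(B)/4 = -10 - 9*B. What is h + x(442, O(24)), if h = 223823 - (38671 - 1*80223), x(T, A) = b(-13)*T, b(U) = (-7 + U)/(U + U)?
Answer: 265715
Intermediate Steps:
O(B) = -52 - 36*B (O(B) = -12 + 4*(-10 - 9*B) = -12 + (-40 - 36*B) = -52 - 36*B)
b(U) = (-7 + U)/(2*U) (b(U) = (-7 + U)/((2*U)) = (-7 + U)*(1/(2*U)) = (-7 + U)/(2*U))
x(T, A) = 10*T/13 (x(T, A) = ((1/2)*(-7 - 13)/(-13))*T = ((1/2)*(-1/13)*(-20))*T = 10*T/13)
h = 265375 (h = 223823 - (38671 - 80223) = 223823 - 1*(-41552) = 223823 + 41552 = 265375)
h + x(442, O(24)) = 265375 + (10/13)*442 = 265375 + 340 = 265715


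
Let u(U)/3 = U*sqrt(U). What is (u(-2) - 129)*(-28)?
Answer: 3612 + 168*I*sqrt(2) ≈ 3612.0 + 237.59*I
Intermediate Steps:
u(U) = 3*U**(3/2) (u(U) = 3*(U*sqrt(U)) = 3*U**(3/2))
(u(-2) - 129)*(-28) = (3*(-2)**(3/2) - 129)*(-28) = (3*(-2*I*sqrt(2)) - 129)*(-28) = (-6*I*sqrt(2) - 129)*(-28) = (-129 - 6*I*sqrt(2))*(-28) = 3612 + 168*I*sqrt(2)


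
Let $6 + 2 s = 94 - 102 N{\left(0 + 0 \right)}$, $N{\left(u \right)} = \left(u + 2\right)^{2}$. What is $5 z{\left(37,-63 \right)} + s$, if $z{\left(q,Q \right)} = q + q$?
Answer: $210$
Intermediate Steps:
$z{\left(q,Q \right)} = 2 q$
$N{\left(u \right)} = \left(2 + u\right)^{2}$
$s = -160$ ($s = -3 + \frac{94 - 102 \left(2 + \left(0 + 0\right)\right)^{2}}{2} = -3 + \frac{94 - 102 \left(2 + 0\right)^{2}}{2} = -3 + \frac{94 - 102 \cdot 2^{2}}{2} = -3 + \frac{94 - 408}{2} = -3 + \frac{1}{2} \left(-314\right) = -3 - 157 = -160$)
$5 z{\left(37,-63 \right)} + s = 5 \cdot 2 \cdot 37 - 160 = 5 \cdot 74 - 160 = 370 - 160 = 210$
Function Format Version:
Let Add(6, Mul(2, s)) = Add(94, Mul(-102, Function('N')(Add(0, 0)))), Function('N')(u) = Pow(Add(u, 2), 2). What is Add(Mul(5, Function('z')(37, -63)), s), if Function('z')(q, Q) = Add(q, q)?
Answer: 210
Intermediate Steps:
Function('z')(q, Q) = Mul(2, q)
Function('N')(u) = Pow(Add(2, u), 2)
s = -160 (s = Add(-3, Mul(Rational(1, 2), Add(94, Mul(-102, Pow(Add(2, Add(0, 0)), 2))))) = Add(-3, Mul(Rational(1, 2), Add(94, Mul(-102, Pow(Add(2, 0), 2))))) = Add(-3, Mul(Rational(1, 2), Add(94, Mul(-102, Pow(2, 2))))) = Add(-3, Mul(Rational(1, 2), Add(94, Mul(-102, 4)))) = Add(-3, Mul(Rational(1, 2), Add(94, -408))) = Add(-3, Mul(Rational(1, 2), -314)) = Add(-3, -157) = -160)
Add(Mul(5, Function('z')(37, -63)), s) = Add(Mul(5, Mul(2, 37)), -160) = Add(Mul(5, 74), -160) = Add(370, -160) = 210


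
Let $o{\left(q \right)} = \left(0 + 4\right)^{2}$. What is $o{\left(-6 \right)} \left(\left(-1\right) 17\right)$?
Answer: $-272$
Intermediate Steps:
$o{\left(q \right)} = 16$ ($o{\left(q \right)} = 4^{2} = 16$)
$o{\left(-6 \right)} \left(\left(-1\right) 17\right) = 16 \left(\left(-1\right) 17\right) = 16 \left(-17\right) = -272$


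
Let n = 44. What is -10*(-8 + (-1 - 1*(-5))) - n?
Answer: -4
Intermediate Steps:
-10*(-8 + (-1 - 1*(-5))) - n = -10*(-8 + (-1 - 1*(-5))) - 1*44 = -10*(-8 + (-1 + 5)) - 44 = -10*(-8 + 4) - 44 = -10*(-4) - 44 = 40 - 44 = -4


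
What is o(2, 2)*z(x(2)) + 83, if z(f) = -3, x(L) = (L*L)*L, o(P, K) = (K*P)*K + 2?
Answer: 53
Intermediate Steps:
o(P, K) = 2 + P*K**2 (o(P, K) = P*K**2 + 2 = 2 + P*K**2)
x(L) = L**3 (x(L) = L**2*L = L**3)
o(2, 2)*z(x(2)) + 83 = (2 + 2*2**2)*(-3) + 83 = (2 + 2*4)*(-3) + 83 = (2 + 8)*(-3) + 83 = 10*(-3) + 83 = -30 + 83 = 53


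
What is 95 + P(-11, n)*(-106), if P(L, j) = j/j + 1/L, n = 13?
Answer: -15/11 ≈ -1.3636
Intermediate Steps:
P(L, j) = 1 + 1/L
95 + P(-11, n)*(-106) = 95 + ((1 - 11)/(-11))*(-106) = 95 - 1/11*(-10)*(-106) = 95 + (10/11)*(-106) = 95 - 1060/11 = -15/11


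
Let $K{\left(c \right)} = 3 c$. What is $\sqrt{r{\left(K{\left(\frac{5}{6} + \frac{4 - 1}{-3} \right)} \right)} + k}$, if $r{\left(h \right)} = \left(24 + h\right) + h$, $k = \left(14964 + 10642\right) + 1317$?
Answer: $3 \sqrt{2994} \approx 164.15$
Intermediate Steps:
$k = 26923$ ($k = 25606 + 1317 = 26923$)
$r{\left(h \right)} = 24 + 2 h$
$\sqrt{r{\left(K{\left(\frac{5}{6} + \frac{4 - 1}{-3} \right)} \right)} + k} = \sqrt{\left(24 + 2 \cdot 3 \left(\frac{5}{6} + \frac{4 - 1}{-3}\right)\right) + 26923} = \sqrt{\left(24 + 2 \cdot 3 \left(5 \cdot \frac{1}{6} + \left(4 - 1\right) \left(- \frac{1}{3}\right)\right)\right) + 26923} = \sqrt{\left(24 + 2 \cdot 3 \left(\frac{5}{6} + 3 \left(- \frac{1}{3}\right)\right)\right) + 26923} = \sqrt{\left(24 + 2 \cdot 3 \left(\frac{5}{6} - 1\right)\right) + 26923} = \sqrt{\left(24 + 2 \cdot 3 \left(- \frac{1}{6}\right)\right) + 26923} = \sqrt{\left(24 + 2 \left(- \frac{1}{2}\right)\right) + 26923} = \sqrt{\left(24 - 1\right) + 26923} = \sqrt{23 + 26923} = \sqrt{26946} = 3 \sqrt{2994}$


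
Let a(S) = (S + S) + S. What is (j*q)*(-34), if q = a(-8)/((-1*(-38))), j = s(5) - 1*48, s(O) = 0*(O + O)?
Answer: -19584/19 ≈ -1030.7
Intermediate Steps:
a(S) = 3*S (a(S) = 2*S + S = 3*S)
s(O) = 0 (s(O) = 0*(2*O) = 0)
j = -48 (j = 0 - 1*48 = 0 - 48 = -48)
q = -12/19 (q = (3*(-8))/((-1*(-38))) = -24/38 = -24*1/38 = -12/19 ≈ -0.63158)
(j*q)*(-34) = -48*(-12/19)*(-34) = (576/19)*(-34) = -19584/19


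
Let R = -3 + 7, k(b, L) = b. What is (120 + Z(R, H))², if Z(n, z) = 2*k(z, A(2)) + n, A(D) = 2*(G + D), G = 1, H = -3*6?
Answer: 7744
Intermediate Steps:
H = -18
A(D) = 2 + 2*D (A(D) = 2*(1 + D) = 2 + 2*D)
R = 4
Z(n, z) = n + 2*z (Z(n, z) = 2*z + n = n + 2*z)
(120 + Z(R, H))² = (120 + (4 + 2*(-18)))² = (120 + (4 - 36))² = (120 - 32)² = 88² = 7744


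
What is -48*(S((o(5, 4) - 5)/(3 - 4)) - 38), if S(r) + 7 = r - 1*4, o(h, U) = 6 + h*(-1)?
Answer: 2160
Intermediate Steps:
o(h, U) = 6 - h
S(r) = -11 + r (S(r) = -7 + (r - 1*4) = -7 + (r - 4) = -7 + (-4 + r) = -11 + r)
-48*(S((o(5, 4) - 5)/(3 - 4)) - 38) = -48*((-11 + ((6 - 1*5) - 5)/(3 - 4)) - 38) = -48*((-11 + ((6 - 5) - 5)/(-1)) - 38) = -48*((-11 + (1 - 5)*(-1)) - 38) = -48*((-11 - 4*(-1)) - 38) = -48*((-11 + 4) - 38) = -48*(-7 - 38) = -48*(-45) = 2160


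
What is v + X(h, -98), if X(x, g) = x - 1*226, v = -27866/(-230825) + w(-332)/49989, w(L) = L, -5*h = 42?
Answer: -2703357481246/11538710925 ≈ -234.29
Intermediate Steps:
h = -42/5 (h = -⅕*42 = -42/5 ≈ -8.4000)
v = 1316359574/11538710925 (v = -27866/(-230825) - 332/49989 = -27866*(-1/230825) - 332*1/49989 = 27866/230825 - 332/49989 = 1316359574/11538710925 ≈ 0.11408)
X(x, g) = -226 + x (X(x, g) = x - 226 = -226 + x)
v + X(h, -98) = 1316359574/11538710925 + (-226 - 42/5) = 1316359574/11538710925 - 1172/5 = -2703357481246/11538710925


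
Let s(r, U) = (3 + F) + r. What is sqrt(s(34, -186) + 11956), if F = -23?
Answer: 3*sqrt(1330) ≈ 109.41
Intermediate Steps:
s(r, U) = -20 + r (s(r, U) = (3 - 23) + r = -20 + r)
sqrt(s(34, -186) + 11956) = sqrt((-20 + 34) + 11956) = sqrt(14 + 11956) = sqrt(11970) = 3*sqrt(1330)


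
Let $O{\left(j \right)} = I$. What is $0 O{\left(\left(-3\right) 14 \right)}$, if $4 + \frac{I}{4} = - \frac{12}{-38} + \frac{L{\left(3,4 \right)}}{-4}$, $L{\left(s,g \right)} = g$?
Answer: $0$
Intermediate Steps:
$I = - \frac{356}{19}$ ($I = -16 + 4 \left(- \frac{12}{-38} + \frac{4}{-4}\right) = -16 + 4 \left(\left(-12\right) \left(- \frac{1}{38}\right) + 4 \left(- \frac{1}{4}\right)\right) = -16 + 4 \left(\frac{6}{19} - 1\right) = -16 + 4 \left(- \frac{13}{19}\right) = -16 - \frac{52}{19} = - \frac{356}{19} \approx -18.737$)
$O{\left(j \right)} = - \frac{356}{19}$
$0 O{\left(\left(-3\right) 14 \right)} = 0 \left(- \frac{356}{19}\right) = 0$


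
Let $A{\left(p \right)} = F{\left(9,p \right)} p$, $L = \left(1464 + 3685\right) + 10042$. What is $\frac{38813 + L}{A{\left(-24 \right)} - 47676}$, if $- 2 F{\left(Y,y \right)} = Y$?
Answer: $- \frac{13501}{11892} \approx -1.1353$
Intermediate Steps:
$F{\left(Y,y \right)} = - \frac{Y}{2}$
$L = 15191$ ($L = 5149 + 10042 = 15191$)
$A{\left(p \right)} = - \frac{9 p}{2}$ ($A{\left(p \right)} = \left(- \frac{1}{2}\right) 9 p = - \frac{9 p}{2}$)
$\frac{38813 + L}{A{\left(-24 \right)} - 47676} = \frac{38813 + 15191}{\left(- \frac{9}{2}\right) \left(-24\right) - 47676} = \frac{54004}{108 - 47676} = \frac{54004}{-47568} = 54004 \left(- \frac{1}{47568}\right) = - \frac{13501}{11892}$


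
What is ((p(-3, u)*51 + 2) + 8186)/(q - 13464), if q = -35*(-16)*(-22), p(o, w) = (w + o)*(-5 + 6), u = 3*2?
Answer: -8341/25784 ≈ -0.32350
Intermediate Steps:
u = 6
p(o, w) = o + w (p(o, w) = (o + w)*1 = o + w)
q = -12320 (q = 560*(-22) = -12320)
((p(-3, u)*51 + 2) + 8186)/(q - 13464) = (((-3 + 6)*51 + 2) + 8186)/(-12320 - 13464) = ((3*51 + 2) + 8186)/(-25784) = ((153 + 2) + 8186)*(-1/25784) = (155 + 8186)*(-1/25784) = 8341*(-1/25784) = -8341/25784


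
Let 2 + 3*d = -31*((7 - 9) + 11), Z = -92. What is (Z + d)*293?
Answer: -163201/3 ≈ -54400.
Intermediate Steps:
d = -281/3 (d = -⅔ + (-31*((7 - 9) + 11))/3 = -⅔ + (-31*(-2 + 11))/3 = -⅔ + (-31*9)/3 = -⅔ + (⅓)*(-279) = -⅔ - 93 = -281/3 ≈ -93.667)
(Z + d)*293 = (-92 - 281/3)*293 = -557/3*293 = -163201/3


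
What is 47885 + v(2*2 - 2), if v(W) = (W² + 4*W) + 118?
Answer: 48015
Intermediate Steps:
v(W) = 118 + W² + 4*W
47885 + v(2*2 - 2) = 47885 + (118 + (2*2 - 2)² + 4*(2*2 - 2)) = 47885 + (118 + (4 - 2)² + 4*(4 - 2)) = 47885 + (118 + 2² + 4*2) = 47885 + (118 + 4 + 8) = 47885 + 130 = 48015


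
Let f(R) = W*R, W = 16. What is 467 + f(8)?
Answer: 595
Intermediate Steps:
f(R) = 16*R
467 + f(8) = 467 + 16*8 = 467 + 128 = 595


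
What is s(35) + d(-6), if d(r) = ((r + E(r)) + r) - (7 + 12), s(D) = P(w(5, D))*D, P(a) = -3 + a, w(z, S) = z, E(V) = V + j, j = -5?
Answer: 28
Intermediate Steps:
E(V) = -5 + V (E(V) = V - 5 = -5 + V)
s(D) = 2*D (s(D) = (-3 + 5)*D = 2*D)
d(r) = -24 + 3*r (d(r) = ((r + (-5 + r)) + r) - (7 + 12) = ((-5 + 2*r) + r) - 1*19 = (-5 + 3*r) - 19 = -24 + 3*r)
s(35) + d(-6) = 2*35 + (-24 + 3*(-6)) = 70 + (-24 - 18) = 70 - 42 = 28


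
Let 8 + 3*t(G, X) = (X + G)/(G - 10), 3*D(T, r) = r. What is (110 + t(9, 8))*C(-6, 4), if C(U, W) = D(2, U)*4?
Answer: -2440/3 ≈ -813.33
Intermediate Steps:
D(T, r) = r/3
t(G, X) = -8/3 + (G + X)/(3*(-10 + G)) (t(G, X) = -8/3 + ((X + G)/(G - 10))/3 = -8/3 + ((G + X)/(-10 + G))/3 = -8/3 + (G + X)/(3*(-10 + G)))
C(U, W) = 4*U/3 (C(U, W) = (U/3)*4 = 4*U/3)
(110 + t(9, 8))*C(-6, 4) = (110 + (80 + 8 - 7*9)/(3*(-10 + 9)))*((4/3)*(-6)) = (110 + (⅓)*(80 + 8 - 63)/(-1))*(-8) = (110 + (⅓)*(-1)*25)*(-8) = (110 - 25/3)*(-8) = (305/3)*(-8) = -2440/3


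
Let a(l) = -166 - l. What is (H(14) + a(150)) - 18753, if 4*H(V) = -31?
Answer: -76307/4 ≈ -19077.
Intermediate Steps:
H(V) = -31/4 (H(V) = (1/4)*(-31) = -31/4)
(H(14) + a(150)) - 18753 = (-31/4 + (-166 - 1*150)) - 18753 = (-31/4 + (-166 - 150)) - 18753 = (-31/4 - 316) - 18753 = -1295/4 - 18753 = -76307/4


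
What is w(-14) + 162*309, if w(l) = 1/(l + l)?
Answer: 1401623/28 ≈ 50058.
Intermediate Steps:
w(l) = 1/(2*l)
w(-14) + 162*309 = (½)/(-14) + 162*309 = (½)*(-1/14) + 50058 = -1/28 + 50058 = 1401623/28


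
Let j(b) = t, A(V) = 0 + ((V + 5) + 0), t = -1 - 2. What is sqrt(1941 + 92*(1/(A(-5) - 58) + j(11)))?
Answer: sqrt(1398931)/29 ≈ 40.785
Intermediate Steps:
t = -3
A(V) = 5 + V (A(V) = 0 + ((5 + V) + 0) = 0 + (5 + V) = 5 + V)
j(b) = -3
sqrt(1941 + 92*(1/(A(-5) - 58) + j(11))) = sqrt(1941 + 92*(1/((5 - 5) - 58) - 3)) = sqrt(1941 + 92*(1/(0 - 58) - 3)) = sqrt(1941 + 92*(1/(-58) - 3)) = sqrt(1941 + 92*(-1/58 - 3)) = sqrt(1941 + 92*(-175/58)) = sqrt(1941 - 8050/29) = sqrt(48239/29) = sqrt(1398931)/29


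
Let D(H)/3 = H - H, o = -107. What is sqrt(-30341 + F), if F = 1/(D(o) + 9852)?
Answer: I*sqrt(736238804853)/4926 ≈ 174.19*I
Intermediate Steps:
D(H) = 0 (D(H) = 3*(H - H) = 3*0 = 0)
F = 1/9852 (F = 1/(0 + 9852) = 1/9852 ≈ 0.00010150)
sqrt(-30341 + F) = sqrt(-30341 + 1/9852) = sqrt(-298919531/9852) = I*sqrt(736238804853)/4926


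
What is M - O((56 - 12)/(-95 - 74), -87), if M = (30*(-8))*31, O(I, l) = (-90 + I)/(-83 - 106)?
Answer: -237656294/31941 ≈ -7440.5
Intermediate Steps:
O(I, l) = 10/21 - I/189 (O(I, l) = (-90 + I)/(-189) = (-90 + I)*(-1/189) = 10/21 - I/189)
M = -7440 (M = -240*31 = -7440)
M - O((56 - 12)/(-95 - 74), -87) = -7440 - (10/21 - (56 - 12)/(189*(-95 - 74))) = -7440 - (10/21 - 44/(189*(-169))) = -7440 - (10/21 - 44*(-1)/(189*169)) = -7440 - (10/21 - 1/189*(-44/169)) = -7440 - (10/21 + 44/31941) = -7440 - 1*15254/31941 = -7440 - 15254/31941 = -237656294/31941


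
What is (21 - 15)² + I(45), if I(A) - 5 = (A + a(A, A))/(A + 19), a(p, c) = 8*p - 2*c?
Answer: 2939/64 ≈ 45.922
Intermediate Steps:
a(p, c) = -2*c + 8*p
I(A) = 5 + 7*A/(19 + A) (I(A) = 5 + (A + (-2*A + 8*A))/(A + 19) = 5 + (A + 6*A)/(19 + A) = 5 + (7*A)/(19 + A) = 5 + 7*A/(19 + A))
(21 - 15)² + I(45) = (21 - 15)² + (95 + 12*45)/(19 + 45) = 6² + (95 + 540)/64 = 36 + (1/64)*635 = 36 + 635/64 = 2939/64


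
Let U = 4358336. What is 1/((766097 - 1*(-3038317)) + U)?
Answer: 1/8162750 ≈ 1.2251e-7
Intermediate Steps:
1/((766097 - 1*(-3038317)) + U) = 1/((766097 - 1*(-3038317)) + 4358336) = 1/((766097 + 3038317) + 4358336) = 1/(3804414 + 4358336) = 1/8162750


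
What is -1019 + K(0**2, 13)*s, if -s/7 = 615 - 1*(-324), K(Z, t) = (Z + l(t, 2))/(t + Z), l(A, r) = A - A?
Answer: -1019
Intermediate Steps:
l(A, r) = 0
K(Z, t) = Z/(Z + t) (K(Z, t) = (Z + 0)/(t + Z) = Z/(Z + t))
s = -6573 (s = -7*(615 - 1*(-324)) = -7*(615 + 324) = -7*939 = -6573)
-1019 + K(0**2, 13)*s = -1019 + (0**2/(0**2 + 13))*(-6573) = -1019 + (0/(0 + 13))*(-6573) = -1019 + (0/13)*(-6573) = -1019 + (0*(1/13))*(-6573) = -1019 + 0*(-6573) = -1019 + 0 = -1019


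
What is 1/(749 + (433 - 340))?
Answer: 1/842 ≈ 0.0011876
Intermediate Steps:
1/(749 + (433 - 340)) = 1/(749 + 93) = 1/842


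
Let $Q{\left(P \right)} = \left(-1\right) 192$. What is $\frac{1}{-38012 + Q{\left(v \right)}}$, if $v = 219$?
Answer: $- \frac{1}{38204} \approx -2.6175 \cdot 10^{-5}$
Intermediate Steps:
$Q{\left(P \right)} = -192$
$\frac{1}{-38012 + Q{\left(v \right)}} = \frac{1}{-38012 - 192} = \frac{1}{-38204} = - \frac{1}{38204}$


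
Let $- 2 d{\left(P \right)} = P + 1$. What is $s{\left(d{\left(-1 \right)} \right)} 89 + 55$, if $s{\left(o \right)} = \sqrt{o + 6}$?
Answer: $55 + 89 \sqrt{6} \approx 273.0$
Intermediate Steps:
$d{\left(P \right)} = - \frac{1}{2} - \frac{P}{2}$ ($d{\left(P \right)} = - \frac{P + 1}{2} = - \frac{1 + P}{2} = - \frac{1}{2} - \frac{P}{2}$)
$s{\left(o \right)} = \sqrt{6 + o}$
$s{\left(d{\left(-1 \right)} \right)} 89 + 55 = \sqrt{6 - 0} \cdot 89 + 55 = \sqrt{6 + \left(- \frac{1}{2} + \frac{1}{2}\right)} 89 + 55 = \sqrt{6 + 0} \cdot 89 + 55 = \sqrt{6} \cdot 89 + 55 = 89 \sqrt{6} + 55 = 55 + 89 \sqrt{6}$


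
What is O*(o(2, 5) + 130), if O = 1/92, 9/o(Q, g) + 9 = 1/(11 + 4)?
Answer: 17285/12328 ≈ 1.4021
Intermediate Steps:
o(Q, g) = -135/134 (o(Q, g) = 9/(-9 + 1/(11 + 4)) = 9/(-9 + 1/15) = 9/(-134/15) = 9*(-15/134) = -135/134)
O = 1/92 ≈ 0.010870
O*(o(2, 5) + 130) = (-135/134 + 130)/92 = (1/92)*(17285/134) = 17285/12328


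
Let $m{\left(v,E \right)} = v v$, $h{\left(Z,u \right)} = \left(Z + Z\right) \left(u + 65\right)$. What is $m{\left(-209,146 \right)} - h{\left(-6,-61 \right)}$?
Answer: $43729$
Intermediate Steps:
$h{\left(Z,u \right)} = 2 Z \left(65 + u\right)$
$m{\left(v,E \right)} = v^{2}$
$m{\left(-209,146 \right)} - h{\left(-6,-61 \right)} = \left(-209\right)^{2} - 2 \left(-6\right) \left(65 - 61\right) = 43681 - 2 \left(-6\right) 4 = 43681 - -48 = 43681 + 48 = 43729$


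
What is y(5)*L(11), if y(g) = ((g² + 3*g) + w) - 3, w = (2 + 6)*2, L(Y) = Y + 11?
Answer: 1166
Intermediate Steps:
L(Y) = 11 + Y
w = 16 (w = 8*2 = 16)
y(g) = 13 + g² + 3*g (y(g) = ((g² + 3*g) + 16) - 3 = (16 + g² + 3*g) - 3 = 13 + g² + 3*g)
y(5)*L(11) = (13 + 5² + 3*5)*(11 + 11) = (13 + 25 + 15)*22 = 53*22 = 1166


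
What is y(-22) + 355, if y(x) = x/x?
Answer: 356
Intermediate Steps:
y(x) = 1
y(-22) + 355 = 1 + 355 = 356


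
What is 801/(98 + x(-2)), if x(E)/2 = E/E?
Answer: 801/100 ≈ 8.0100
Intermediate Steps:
x(E) = 2 (x(E) = 2*(E/E) = 2*1 = 2)
801/(98 + x(-2)) = 801/(98 + 2) = 801/100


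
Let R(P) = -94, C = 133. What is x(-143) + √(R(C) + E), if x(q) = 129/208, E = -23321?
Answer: 129/208 + I*√23415 ≈ 0.62019 + 153.02*I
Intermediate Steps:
x(q) = 129/208 (x(q) = 129*(1/208) = 129/208)
x(-143) + √(R(C) + E) = 129/208 + √(-94 - 23321) = 129/208 + √(-23415) = 129/208 + I*√23415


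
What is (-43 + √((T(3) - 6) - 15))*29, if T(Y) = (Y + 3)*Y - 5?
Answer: -1247 + 58*I*√2 ≈ -1247.0 + 82.024*I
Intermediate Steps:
T(Y) = -5 + Y*(3 + Y) (T(Y) = (3 + Y)*Y - 5 = Y*(3 + Y) - 5 = -5 + Y*(3 + Y))
(-43 + √((T(3) - 6) - 15))*29 = (-43 + √(((-5 + 3² + 3*3) - 6) - 15))*29 = (-43 + √(((-5 + 9 + 9) - 6) - 15))*29 = (-43 + √((13 - 6) - 15))*29 = (-43 + √(7 - 15))*29 = (-43 + √(-8))*29 = (-43 + 2*I*√2)*29 = -1247 + 58*I*√2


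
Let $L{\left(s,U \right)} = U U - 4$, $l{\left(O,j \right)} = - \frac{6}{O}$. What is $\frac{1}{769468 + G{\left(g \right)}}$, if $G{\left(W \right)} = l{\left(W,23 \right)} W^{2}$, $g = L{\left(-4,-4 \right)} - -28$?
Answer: $\frac{1}{769228} \approx 1.3 \cdot 10^{-6}$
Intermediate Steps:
$L{\left(s,U \right)} = -4 + U^{2}$ ($L{\left(s,U \right)} = U^{2} - 4 = -4 + U^{2}$)
$g = 40$ ($g = \left(-4 + \left(-4\right)^{2}\right) - -28 = \left(-4 + 16\right) + 28 = 12 + 28 = 40$)
$G{\left(W \right)} = - 6 W$ ($G{\left(W \right)} = - \frac{6}{W} W^{2} = - 6 W$)
$\frac{1}{769468 + G{\left(g \right)}} = \frac{1}{769468 - 240} = \frac{1}{769228}$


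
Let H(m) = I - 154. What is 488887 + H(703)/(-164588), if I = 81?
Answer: 80464933629/164588 ≈ 4.8889e+5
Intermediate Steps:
H(m) = -73 (H(m) = 81 - 154 = -73)
488887 + H(703)/(-164588) = 488887 - 73/(-164588) = 488887 - 73*(-1/164588) = 488887 + 73/164588 = 80464933629/164588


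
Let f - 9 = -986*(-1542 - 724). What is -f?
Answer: -2234285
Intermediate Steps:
f = 2234285 (f = 9 - 986*(-1542 - 724) = 9 - 986*(-2266) = 9 + 2234276 = 2234285)
-f = -1*2234285 = -2234285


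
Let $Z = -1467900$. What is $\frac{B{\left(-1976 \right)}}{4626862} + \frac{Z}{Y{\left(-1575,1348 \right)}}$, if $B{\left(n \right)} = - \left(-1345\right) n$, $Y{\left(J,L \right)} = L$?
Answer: $- \frac{849419167045}{779626247} \approx -1089.5$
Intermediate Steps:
$B{\left(n \right)} = 1345 n$
$\frac{B{\left(-1976 \right)}}{4626862} + \frac{Z}{Y{\left(-1575,1348 \right)}} = \frac{1345 \left(-1976\right)}{4626862} - \frac{1467900}{1348} = \left(-2657720\right) \frac{1}{4626862} - \frac{366975}{337} = - \frac{1328860}{2313431} - \frac{366975}{337} = - \frac{849419167045}{779626247}$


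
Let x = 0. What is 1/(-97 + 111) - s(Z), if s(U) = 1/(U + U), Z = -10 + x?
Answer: 17/140 ≈ 0.12143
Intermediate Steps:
Z = -10 (Z = -10 + 0 = -10)
s(U) = 1/(2*U)
1/(-97 + 111) - s(Z) = 1/(-97 + 111) - 1/(2*(-10)) = 1/14 - (-1)/(2*10) = 1/14 - 1*(-1/20) = 1/14 + 1/20 = 17/140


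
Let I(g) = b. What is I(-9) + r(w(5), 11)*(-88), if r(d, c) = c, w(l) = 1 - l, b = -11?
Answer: -979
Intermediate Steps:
I(g) = -11
I(-9) + r(w(5), 11)*(-88) = -11 + 11*(-88) = -11 - 968 = -979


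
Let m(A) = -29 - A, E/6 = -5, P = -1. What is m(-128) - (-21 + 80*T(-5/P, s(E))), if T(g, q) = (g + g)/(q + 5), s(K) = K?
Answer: 152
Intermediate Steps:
E = -30 (E = 6*(-5) = -30)
T(g, q) = 2*g/(5 + q) (T(g, q) = (2*g)/(5 + q) = 2*g/(5 + q))
m(-128) - (-21 + 80*T(-5/P, s(E))) = (-29 - 1*(-128)) - (-21 + 80*(2*(-5/(-1))/(5 - 30))) = (-29 + 128) - (-21 + 80*(2*(-5*(-1))/(-25))) = 99 - (-21 + 80*(2*5*(-1/25))) = 99 - (-21 + 80*(-⅖)) = 99 - (-21 - 32) = 99 - 1*(-53) = 99 + 53 = 152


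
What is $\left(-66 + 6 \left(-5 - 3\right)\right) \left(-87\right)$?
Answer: $9918$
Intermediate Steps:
$\left(-66 + 6 \left(-5 - 3\right)\right) \left(-87\right) = \left(-66 + 6 \left(-8\right)\right) \left(-87\right) = \left(-66 - 48\right) \left(-87\right) = \left(-114\right) \left(-87\right) = 9918$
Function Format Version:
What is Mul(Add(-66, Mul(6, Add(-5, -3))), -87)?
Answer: 9918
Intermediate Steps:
Mul(Add(-66, Mul(6, Add(-5, -3))), -87) = Mul(Add(-66, Mul(6, -8)), -87) = Mul(Add(-66, -48), -87) = Mul(-114, -87) = 9918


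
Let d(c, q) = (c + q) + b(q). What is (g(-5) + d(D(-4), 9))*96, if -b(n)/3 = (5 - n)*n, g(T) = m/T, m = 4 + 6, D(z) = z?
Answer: 10656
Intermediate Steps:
m = 10
g(T) = 10/T
b(n) = -3*n*(5 - n) (b(n) = -3*(5 - n)*n = -3*n*(5 - n))
d(c, q) = c + q + 3*q*(-5 + q) (d(c, q) = (c + q) + 3*q*(-5 + q) = c + q + 3*q*(-5 + q))
(g(-5) + d(D(-4), 9))*96 = (10/(-5) + (-4 + 9 + 3*9*(-5 + 9)))*96 = (10*(-⅕) + (-4 + 9 + 3*9*4))*96 = (-2 + (-4 + 9 + 108))*96 = (-2 + 113)*96 = 111*96 = 10656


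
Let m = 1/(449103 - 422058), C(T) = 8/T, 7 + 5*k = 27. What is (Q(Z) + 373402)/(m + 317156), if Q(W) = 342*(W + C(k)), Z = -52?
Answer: 9636187590/8577484021 ≈ 1.1234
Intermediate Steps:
k = 4 (k = -7/5 + (⅕)*27 = -7/5 + 27/5 = 4)
m = 1/27045 ≈ 3.6975e-5
Q(W) = 684 + 342*W (Q(W) = 342*(W + 8/4) = 342*(W + 8*(¼)) = 342*(W + 2) = 342*(2 + W) = 684 + 342*W)
(Q(Z) + 373402)/(m + 317156) = ((684 + 342*(-52)) + 373402)/(1/27045 + 317156) = ((684 - 17784) + 373402)/(8577484021/27045) = (-17100 + 373402)*(27045/8577484021) = 356302*(27045/8577484021) = 9636187590/8577484021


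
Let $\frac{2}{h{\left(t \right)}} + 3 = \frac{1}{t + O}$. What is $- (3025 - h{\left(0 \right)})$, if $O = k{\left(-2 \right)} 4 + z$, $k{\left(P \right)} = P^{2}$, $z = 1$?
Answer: $- \frac{75642}{25} \approx -3025.7$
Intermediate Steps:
$O = 17$ ($O = \left(-2\right)^{2} \cdot 4 + 1 = 4 \cdot 4 + 1 = 16 + 1 = 17$)
$h{\left(t \right)} = \frac{2}{-3 + \frac{1}{17 + t}}$ ($h{\left(t \right)} = \frac{2}{-3 + \frac{1}{t + 17}} = \frac{2}{-3 + \frac{1}{17 + t}}$)
$- (3025 - h{\left(0 \right)}) = - (3025 - \frac{2 \left(-17 - 0\right)}{50 + 3 \cdot 0}) = - (3025 - \frac{2 \left(-17 + 0\right)}{50 + 0}) = - (3025 - 2 \cdot \frac{1}{50} \left(-17\right)) = - (3025 - - \frac{17}{25}) = - (3025 + \frac{17}{25}) = \left(-1\right) \frac{75642}{25} = - \frac{75642}{25}$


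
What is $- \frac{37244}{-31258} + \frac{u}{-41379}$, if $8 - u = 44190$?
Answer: $\frac{1461080216}{646712391} \approx 2.2592$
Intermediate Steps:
$u = -44182$ ($u = 8 - 44190 = -44182$)
$- \frac{37244}{-31258} + \frac{u}{-41379} = - \frac{37244}{-31258} - \frac{44182}{-41379} = \left(-37244\right) \left(- \frac{1}{31258}\right) - - \frac{44182}{41379} = \frac{18622}{15629} + \frac{44182}{41379} = \frac{1461080216}{646712391}$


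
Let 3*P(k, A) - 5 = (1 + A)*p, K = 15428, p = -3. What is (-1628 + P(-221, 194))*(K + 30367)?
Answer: -83407960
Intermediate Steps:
P(k, A) = 2/3 - A (P(k, A) = 5/3 + ((1 + A)*(-3))/3 = 5/3 + (-3 - 3*A)/3 = 5/3 + (-1 - A) = 2/3 - A)
(-1628 + P(-221, 194))*(K + 30367) = (-1628 + (2/3 - 1*194))*(15428 + 30367) = (-1628 + (2/3 - 194))*45795 = (-1628 - 580/3)*45795 = -5464/3*45795 = -83407960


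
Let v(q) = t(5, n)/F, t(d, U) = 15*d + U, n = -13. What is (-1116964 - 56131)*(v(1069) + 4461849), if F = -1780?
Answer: -931682742699401/178 ≈ -5.2342e+12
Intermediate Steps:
t(d, U) = U + 15*d
v(q) = -31/890 (v(q) = (-13 + 15*5)/(-1780) = (-13 + 75)*(-1/1780) = 62*(-1/1780) = -31/890)
(-1116964 - 56131)*(v(1069) + 4461849) = (-1116964 - 56131)*(-31/890 + 4461849) = -1173095*3971045579/890 = -931682742699401/178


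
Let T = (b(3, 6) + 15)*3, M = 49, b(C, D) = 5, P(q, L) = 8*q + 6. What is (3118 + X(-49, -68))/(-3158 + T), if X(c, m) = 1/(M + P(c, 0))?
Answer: -1050765/1044026 ≈ -1.0065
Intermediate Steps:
P(q, L) = 6 + 8*q
X(c, m) = 1/(55 + 8*c) (X(c, m) = 1/(49 + (6 + 8*c)) = 1/(55 + 8*c))
T = 60 (T = (5 + 15)*3 = 20*3 = 60)
(3118 + X(-49, -68))/(-3158 + T) = (3118 + 1/(55 + 8*(-49)))/(-3158 + 60) = (3118 + 1/(55 - 392))/(-3098) = (3118 + 1/(-337))*(-1/3098) = (3118 - 1/337)*(-1/3098) = (1050765/337)*(-1/3098) = -1050765/1044026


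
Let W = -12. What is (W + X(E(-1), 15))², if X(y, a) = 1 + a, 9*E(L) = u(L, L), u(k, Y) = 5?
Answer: 16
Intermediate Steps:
E(L) = 5/9 (E(L) = (⅑)*5 = 5/9)
(W + X(E(-1), 15))² = (-12 + (1 + 15))² = (-12 + 16)² = 4² = 16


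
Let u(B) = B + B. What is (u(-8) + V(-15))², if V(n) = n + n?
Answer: 2116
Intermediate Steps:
u(B) = 2*B
V(n) = 2*n
(u(-8) + V(-15))² = (2*(-8) + 2*(-15))² = (-16 - 30)² = (-46)² = 2116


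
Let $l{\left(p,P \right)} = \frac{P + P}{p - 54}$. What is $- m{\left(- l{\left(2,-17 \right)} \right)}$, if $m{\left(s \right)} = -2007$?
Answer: $2007$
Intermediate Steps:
$l{\left(p,P \right)} = \frac{2 P}{-54 + p}$
$- m{\left(- l{\left(2,-17 \right)} \right)} = \left(-1\right) \left(-2007\right) = 2007$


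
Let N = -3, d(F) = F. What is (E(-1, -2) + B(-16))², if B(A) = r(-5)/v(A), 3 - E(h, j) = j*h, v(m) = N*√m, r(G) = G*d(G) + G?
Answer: -16/9 + 10*I/3 ≈ -1.7778 + 3.3333*I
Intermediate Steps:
r(G) = G + G² (r(G) = G*G + G = G² + G = G + G²)
v(m) = -3*√m
E(h, j) = 3 - h*j (E(h, j) = 3 - j*h = 3 - h*j)
B(A) = -20/(3*√A) (B(A) = (-5*(1 - 5))/((-3*√A)) = (-5*(-4))*(-1/(3*√A)) = 20*(-1/(3*√A)) = -20/(3*√A))
(E(-1, -2) + B(-16))² = ((3 - 1*(-1)*(-2)) - (-5)*I/3)² = ((3 - 2) - (-5)*I/3)² = (1 + 5*I/3)²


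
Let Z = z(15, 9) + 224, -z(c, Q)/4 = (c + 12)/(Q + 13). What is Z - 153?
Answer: 727/11 ≈ 66.091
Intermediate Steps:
z(c, Q) = -4*(12 + c)/(13 + Q) (z(c, Q) = -4*(c + 12)/(Q + 13) = -4*(12 + c)/(13 + Q))
Z = 2410/11 (Z = 4*(-12 - 1*15)/(13 + 9) + 224 = 4*(-12 - 15)/22 + 224 = 4*(1/22)*(-27) + 224 = -54/11 + 224 = 2410/11 ≈ 219.09)
Z - 153 = 2410/11 - 153 = 727/11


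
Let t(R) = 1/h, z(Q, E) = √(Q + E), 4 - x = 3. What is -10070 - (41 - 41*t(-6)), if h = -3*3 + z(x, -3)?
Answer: -839582/83 - 41*I*√2/83 ≈ -10115.0 - 0.69859*I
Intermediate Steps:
x = 1 (x = 4 - 1*3 = 4 - 3 = 1)
z(Q, E) = √(E + Q)
h = -9 + I*√2 (h = -3*3 + √(-3 + 1) = -9 + √(-2) = -9 + I*√2 ≈ -9.0 + 1.4142*I)
t(R) = 1/(-9 + I*√2)
-10070 - (41 - 41*t(-6)) = -10070 - (41 - 41*(-9/83 - I*√2/83)) = -10070 - (41 + (369/83 + 41*I*√2/83)) = -10070 - (3772/83 + 41*I*√2/83) = -10070 + (-3772/83 - 41*I*√2/83) = -839582/83 - 41*I*√2/83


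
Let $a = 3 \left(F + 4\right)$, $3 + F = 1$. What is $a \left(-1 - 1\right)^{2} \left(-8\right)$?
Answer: $-192$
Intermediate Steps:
$F = -2$ ($F = -3 + 1 = -2$)
$a = 6$ ($a = 3 \left(-2 + 4\right) = 3 \cdot 2 = 6$)
$a \left(-1 - 1\right)^{2} \left(-8\right) = 6 \left(-1 - 1\right)^{2} \left(-8\right) = 6 \left(-2\right)^{2} \left(-8\right) = 6 \cdot 4 \left(-8\right) = 24 \left(-8\right) = -192$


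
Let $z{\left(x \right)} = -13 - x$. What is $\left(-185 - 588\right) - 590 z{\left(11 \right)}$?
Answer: $13387$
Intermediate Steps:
$\left(-185 - 588\right) - 590 z{\left(11 \right)} = \left(-185 - 588\right) - 590 \left(-13 - 11\right) = -773 - 590 \left(-13 - 11\right) = -773 - -14160 = -773 + 14160 = 13387$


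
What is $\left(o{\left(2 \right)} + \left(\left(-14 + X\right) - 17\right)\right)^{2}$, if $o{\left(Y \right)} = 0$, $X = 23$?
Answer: $64$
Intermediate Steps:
$\left(o{\left(2 \right)} + \left(\left(-14 + X\right) - 17\right)\right)^{2} = \left(0 + \left(\left(-14 + 23\right) - 17\right)\right)^{2} = \left(0 + \left(9 - 17\right)\right)^{2} = \left(0 - 8\right)^{2} = \left(-8\right)^{2} = 64$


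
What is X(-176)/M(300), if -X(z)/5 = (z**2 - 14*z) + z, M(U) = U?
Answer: -2772/5 ≈ -554.40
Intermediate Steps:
X(z) = -5*z**2 + 65*z (X(z) = -5*((z**2 - 14*z) + z) = -5*(z**2 - 13*z) = -5*z**2 + 65*z)
X(-176)/M(300) = (5*(-176)*(13 - 1*(-176)))/300 = (5*(-176)*(13 + 176))*(1/300) = (5*(-176)*189)*(1/300) = -166320*1/300 = -2772/5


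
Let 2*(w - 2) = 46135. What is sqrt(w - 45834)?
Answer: I*sqrt(91058)/2 ≈ 150.88*I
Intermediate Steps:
w = 46139/2 (w = 2 + (1/2)*46135 = 2 + 46135/2 = 46139/2 ≈ 23070.)
sqrt(w - 45834) = sqrt(46139/2 - 45834) = sqrt(-45529/2) = I*sqrt(91058)/2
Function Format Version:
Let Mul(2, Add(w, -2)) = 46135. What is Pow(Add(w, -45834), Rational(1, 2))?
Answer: Mul(Rational(1, 2), I, Pow(91058, Rational(1, 2))) ≈ Mul(150.88, I)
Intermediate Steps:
w = Rational(46139, 2) (w = Add(2, Mul(Rational(1, 2), 46135)) = Add(2, Rational(46135, 2)) = Rational(46139, 2) ≈ 23070.)
Pow(Add(w, -45834), Rational(1, 2)) = Pow(Add(Rational(46139, 2), -45834), Rational(1, 2)) = Pow(Rational(-45529, 2), Rational(1, 2)) = Mul(Rational(1, 2), I, Pow(91058, Rational(1, 2)))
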